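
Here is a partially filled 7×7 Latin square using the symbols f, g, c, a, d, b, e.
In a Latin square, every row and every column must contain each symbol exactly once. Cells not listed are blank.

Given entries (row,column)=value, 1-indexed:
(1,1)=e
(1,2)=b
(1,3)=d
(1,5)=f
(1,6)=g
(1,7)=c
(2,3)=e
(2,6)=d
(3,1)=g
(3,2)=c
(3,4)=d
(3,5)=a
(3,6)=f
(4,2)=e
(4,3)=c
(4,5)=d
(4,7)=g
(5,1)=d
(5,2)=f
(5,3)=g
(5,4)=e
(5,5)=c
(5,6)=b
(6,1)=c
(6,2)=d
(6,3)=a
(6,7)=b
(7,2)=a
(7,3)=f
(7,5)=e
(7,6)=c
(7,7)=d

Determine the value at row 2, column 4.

c

Row 1, column 4: row 1 has {f, g, c, d, b, e} and column 4 has {d, e}, leaving only a.
Row 2, column 2: row 2 has {d, e} and column 2 has {f, c, a, d, b, e}, leaving only g.
Row 2, column 5: row 2 has {g, d, e} and column 5 has {f, c, a, d, e}, leaving only b.
Row 3, column 3: row 3 has {f, g, c, a, d} and column 3 has {f, g, c, a, d, e}, leaving only b.
Row 3, column 7: row 3 has {f, g, c, a, d, b} and column 7 has {g, c, d, b}, leaving only e.
Row 4, column 6: row 4 has {g, c, d, e} and column 6 has {f, g, c, d, b}, leaving only a.
Row 5, column 7: row 5 has {f, g, c, d, b, e} and column 7 has {g, c, d, b, e}, leaving only a.
Row 2, column 7: row 2 has {g, d, b, e} and column 7 has {g, c, a, d, b, e}, leaving only f.
Row 2 already has {f, g, d, b, e} and column 4 already has {a, d, e}, so row 2, column 4 must be c.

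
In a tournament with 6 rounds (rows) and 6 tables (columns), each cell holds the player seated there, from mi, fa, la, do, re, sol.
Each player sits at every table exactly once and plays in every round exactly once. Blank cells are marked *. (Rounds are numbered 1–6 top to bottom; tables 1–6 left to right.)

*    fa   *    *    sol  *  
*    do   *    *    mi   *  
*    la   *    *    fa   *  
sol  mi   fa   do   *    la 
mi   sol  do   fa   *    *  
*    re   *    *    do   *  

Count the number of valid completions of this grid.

Round 1, table 1: eliminating its round and table leaves {la, do, re}.
Round 1, table 3: eliminating its round and table leaves {mi, la, re}.
Round 1, table 4: eliminating its round and table leaves {mi, la, re}.
Round 1, table 6: eliminating its round and table leaves {mi, do, re}.
Round 2, table 1: eliminating its round and table leaves {fa, la, re}.
Round 2, table 3: eliminating its round and table leaves {la, re, sol}.
Round 2, table 4: eliminating its round and table leaves {la, re, sol}.
Round 2, table 6: eliminating its round and table leaves {fa, re, sol}.
Round 3, table 1: eliminating its round and table leaves {do, re}.
Round 3, table 3: eliminating its round and table leaves {mi, re, sol}.
Round 3, table 4: eliminating its round and table leaves {mi, re, sol}.
Round 3, table 6: eliminating its round and table leaves {mi, do, re, sol}.
Round 4, table 5: eliminating its round and table leaves {re}.
Round 5, table 5: eliminating its round and table leaves {la, re}.
Round 5, table 6: eliminating its round and table leaves {re}.
Round 6, table 1: eliminating its round and table leaves {fa, la}.
Round 6, table 3: eliminating its round and table leaves {mi, la, sol}.
Round 6, table 4: eliminating its round and table leaves {mi, la, sol}.
Round 6, table 6: eliminating its round and table leaves {mi, fa, sol}.
Enumerating the assignments across these blanks that avoid any round or table repeat gives 20 completions.

20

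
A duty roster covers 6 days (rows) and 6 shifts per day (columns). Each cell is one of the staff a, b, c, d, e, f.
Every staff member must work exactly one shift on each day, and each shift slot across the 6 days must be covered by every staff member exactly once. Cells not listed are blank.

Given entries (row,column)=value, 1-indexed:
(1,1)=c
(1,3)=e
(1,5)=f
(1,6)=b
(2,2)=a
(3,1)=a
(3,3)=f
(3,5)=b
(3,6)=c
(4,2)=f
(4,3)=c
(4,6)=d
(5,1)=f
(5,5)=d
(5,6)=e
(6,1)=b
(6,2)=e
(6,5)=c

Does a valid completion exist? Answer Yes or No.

Day 1, shift 2: day 1 has {b, c, e, f} and shift 2 has {a, e, f}, so it must be d.
Now day 3, shift 2: day 3 together with shift 2 already contain {a, b, c, d, e, f} — every symbol — so nothing can go there. The grid has no valid completion.

No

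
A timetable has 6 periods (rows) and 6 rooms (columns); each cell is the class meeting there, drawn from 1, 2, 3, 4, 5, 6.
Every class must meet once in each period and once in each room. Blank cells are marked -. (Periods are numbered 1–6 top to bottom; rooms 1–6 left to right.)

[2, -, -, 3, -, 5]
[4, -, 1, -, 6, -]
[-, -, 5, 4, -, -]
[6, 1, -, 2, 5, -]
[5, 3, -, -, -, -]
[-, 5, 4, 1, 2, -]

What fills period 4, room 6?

4

Period 1, room 3: period 1 has {2, 3, 5} and room 3 has {1, 4, 5}, leaving only 6.
Period 1, room 2: period 1 has {2, 3, 5, 6} and room 2 has {1, 3, 5}, leaving only 4.
Period 1, room 5: period 1 has {2, 3, 4, 5, 6} and room 5 has {2, 5, 6}, leaving only 1.
Period 2, room 2: period 2 has {1, 4, 6} and room 2 has {1, 3, 4, 5}, leaving only 2.
Period 2, room 4: period 2 has {1, 2, 4, 6} and room 4 has {1, 2, 3, 4}, leaving only 5.
Period 2, room 6: period 2 has {1, 2, 4, 5, 6} and room 6 has {5}, leaving only 3.
Period 4 already has {1, 2, 5, 6} and room 6 already has {3, 5}, so period 4, room 6 must be 4.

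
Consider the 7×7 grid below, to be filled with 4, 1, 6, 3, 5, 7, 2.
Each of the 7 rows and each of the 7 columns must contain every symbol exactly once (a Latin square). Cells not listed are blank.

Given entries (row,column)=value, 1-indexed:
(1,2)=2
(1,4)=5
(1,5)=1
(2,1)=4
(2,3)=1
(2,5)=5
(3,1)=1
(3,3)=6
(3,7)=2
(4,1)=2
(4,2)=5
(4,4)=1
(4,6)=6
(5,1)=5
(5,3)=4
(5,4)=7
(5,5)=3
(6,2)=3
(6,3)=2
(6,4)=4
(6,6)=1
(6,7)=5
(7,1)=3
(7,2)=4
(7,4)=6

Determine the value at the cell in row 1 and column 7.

3

Row 3, column 2: row 3 has {1, 6, 2} and column 2 has {4, 3, 5, 2}, leaving only 7.
Row 2, column 2: row 2 has {4, 1, 5} and column 2 has {4, 3, 5, 7, 2}, leaving only 6.
Row 3, column 4: row 3 has {1, 6, 7, 2} and column 4 has {4, 1, 6, 5, 7}, leaving only 3.
Row 2, column 4: row 2 has {4, 1, 6, 5} and column 4 has {4, 1, 6, 3, 5, 7}, leaving only 2.
Row 3, column 5: row 3 has {1, 6, 3, 7, 2} and column 5 has {1, 3, 5}, leaving only 4.
Row 3, column 6: row 3 has {4, 1, 6, 3, 7, 2} and column 6 has {1, 6}, leaving only 5.
Row 4, column 5: row 4 has {1, 6, 5, 2} and column 5 has {4, 1, 3, 5}, leaving only 7.
Row 4, column 3: row 4 has {1, 6, 5, 7, 2} and column 3 has {4, 1, 6, 2}, leaving only 3.
Row 1, column 3: row 1 has {1, 5, 2} and column 3 has {4, 1, 6, 3, 2}, leaving only 7.
Row 1, column 1: row 1 has {1, 5, 7, 2} and column 1 has {4, 1, 3, 5, 2}, leaving only 6.
Row 4, column 7: row 4 has {1, 6, 3, 5, 7, 2} and column 7 has {5, 2}, leaving only 4.
Row 1 already has {1, 6, 5, 7, 2} and column 7 already has {4, 5, 2}, so row 1, column 7 must be 3.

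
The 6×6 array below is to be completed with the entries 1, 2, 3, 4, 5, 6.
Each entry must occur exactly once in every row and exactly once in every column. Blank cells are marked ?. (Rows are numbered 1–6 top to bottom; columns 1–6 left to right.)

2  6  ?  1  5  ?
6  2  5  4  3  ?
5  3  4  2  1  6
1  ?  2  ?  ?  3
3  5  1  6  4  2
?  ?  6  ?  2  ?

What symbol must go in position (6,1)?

4

Row 6 already has {2, 6} and column 1 already has {1, 2, 3, 5, 6}, so row 6, column 1 must be 4.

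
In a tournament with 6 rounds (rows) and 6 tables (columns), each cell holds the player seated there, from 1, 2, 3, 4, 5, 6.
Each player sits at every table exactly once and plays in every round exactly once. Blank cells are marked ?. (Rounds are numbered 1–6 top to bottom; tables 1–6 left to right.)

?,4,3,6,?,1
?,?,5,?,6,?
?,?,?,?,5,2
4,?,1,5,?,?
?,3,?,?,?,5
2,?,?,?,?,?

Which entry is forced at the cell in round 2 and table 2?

1

Round 1, table 1: round 1 has {1, 3, 4, 6} and table 1 has {2, 4}, leaving only 5.
Round 1, table 5: round 1 has {1, 3, 4, 5, 6} and table 5 has {5, 6}, leaving only 2.
Round 4, table 5: round 4 has {1, 4, 5} and table 5 has {2, 5, 6}, leaving only 3.
Round 4, table 6: round 4 has {1, 3, 4, 5} and table 6 has {1, 2, 5}, leaving only 6.
Round 4, table 2: round 4 has {1, 3, 4, 5, 6} and table 2 has {3, 4}, leaving only 2.
Round 2 already has {5, 6} and table 2 already has {2, 3, 4}, so round 2, table 2 must be 1.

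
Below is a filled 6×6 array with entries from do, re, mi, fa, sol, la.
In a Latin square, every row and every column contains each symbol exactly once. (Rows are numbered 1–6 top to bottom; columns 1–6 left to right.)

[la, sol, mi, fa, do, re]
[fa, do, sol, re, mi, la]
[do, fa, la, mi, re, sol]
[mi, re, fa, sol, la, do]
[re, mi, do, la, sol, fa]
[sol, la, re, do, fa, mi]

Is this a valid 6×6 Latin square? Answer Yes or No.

Yes

Each row is a permutation of the 6 symbols, and so is each column.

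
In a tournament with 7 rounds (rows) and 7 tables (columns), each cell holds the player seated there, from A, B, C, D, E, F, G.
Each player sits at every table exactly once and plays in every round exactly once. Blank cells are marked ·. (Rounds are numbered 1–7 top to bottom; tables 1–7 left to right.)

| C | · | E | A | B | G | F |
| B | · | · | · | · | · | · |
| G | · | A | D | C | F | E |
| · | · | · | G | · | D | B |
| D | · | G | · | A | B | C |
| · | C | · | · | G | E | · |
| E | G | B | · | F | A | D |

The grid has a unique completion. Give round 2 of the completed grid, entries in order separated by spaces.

Round 2, table 6: round 2 has {B} and table 6 has {A, B, D, E, F, G}, leaving only C.
Round 1, table 2: round 1 has {A, B, C, E, F, G} and table 2 has {C, G}, leaving only D.
Round 3, table 2: round 3 has {A, C, D, E, F, G} and table 2 has {C, D, G}, leaving only B.
Round 4, table 5: round 4 has {B, D, G} and table 5 has {A, B, C, F, G}, leaving only E.
Round 2, table 5: round 2 has {B, C} and table 5 has {A, B, C, E, F, G}, leaving only D.
Round 2, table 3: round 2 has {B, C, D} and table 3 has {A, B, E, G}, leaving only F.
Round 2, table 4: round 2 has {B, C, D, F} and table 4 has {A, D, G}, leaving only E.
Round 2, table 2: round 2 has {B, C, D, E, F} and table 2 has {B, C, D, G}, leaving only A.
Round 2, table 7: round 2 has {A, B, C, D, E, F} and table 7 has {B, C, D, E, F}, leaving only G.
So round 2 reads: B A F E D C G.

B A F E D C G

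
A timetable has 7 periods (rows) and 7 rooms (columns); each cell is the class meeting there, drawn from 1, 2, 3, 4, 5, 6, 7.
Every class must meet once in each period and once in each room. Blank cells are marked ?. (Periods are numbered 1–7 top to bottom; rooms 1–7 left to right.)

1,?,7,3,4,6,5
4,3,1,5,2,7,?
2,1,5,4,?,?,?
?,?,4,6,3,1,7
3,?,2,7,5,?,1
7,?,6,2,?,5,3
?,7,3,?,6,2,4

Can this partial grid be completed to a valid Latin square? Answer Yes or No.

No

Period 1, room 2: period 1 has {1, 3, 4, 5, 6, 7} and room 2 has {1, 3, 7}, so it must be 2.
Period 2, room 7: period 2 has {1, 2, 3, 4, 5, 7} and room 7 has {1, 3, 4, 5, 7}, so it must be 6.
Now period 3, room 7: period 3 together with room 7 already contain {1, 2, 3, 4, 5, 6, 7} — every symbol — so nothing can go there. The grid has no valid completion.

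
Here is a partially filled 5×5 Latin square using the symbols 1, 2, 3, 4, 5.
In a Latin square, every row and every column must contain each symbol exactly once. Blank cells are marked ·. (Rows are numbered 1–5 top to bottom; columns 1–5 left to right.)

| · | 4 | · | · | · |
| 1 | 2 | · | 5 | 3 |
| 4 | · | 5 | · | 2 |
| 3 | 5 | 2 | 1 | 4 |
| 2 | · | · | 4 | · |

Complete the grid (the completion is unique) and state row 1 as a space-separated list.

Row 1, column 1: row 1 has {4} and column 1 has {1, 2, 3, 4}, leaving only 5.
Row 1, column 5: row 1 has {4, 5} and column 5 has {2, 3, 4}, leaving only 1.
Row 1, column 3: row 1 has {1, 4, 5} and column 3 has {2, 5}, leaving only 3.
Row 1, column 4: row 1 has {1, 3, 4, 5} and column 4 has {1, 4, 5}, leaving only 2.
So row 1 reads: 5 4 3 2 1.

5 4 3 2 1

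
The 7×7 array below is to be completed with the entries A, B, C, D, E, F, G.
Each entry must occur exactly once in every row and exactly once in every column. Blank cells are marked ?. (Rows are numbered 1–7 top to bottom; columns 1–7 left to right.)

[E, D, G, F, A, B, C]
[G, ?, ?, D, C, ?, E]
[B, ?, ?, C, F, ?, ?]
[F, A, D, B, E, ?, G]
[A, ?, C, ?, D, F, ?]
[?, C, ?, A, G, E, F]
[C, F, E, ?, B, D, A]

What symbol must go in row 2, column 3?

Row 2, column 2: row 2 has {C, D, E, G} and column 2 has {A, C, D, F}, leaving only B.
Row 2, column 6: row 2 has {B, C, D, E, G} and column 6 has {B, D, E, F}, leaving only A.
Row 2 already has {A, B, C, D, E, G} and column 3 already has {C, D, E, G}, so row 2, column 3 must be F.

F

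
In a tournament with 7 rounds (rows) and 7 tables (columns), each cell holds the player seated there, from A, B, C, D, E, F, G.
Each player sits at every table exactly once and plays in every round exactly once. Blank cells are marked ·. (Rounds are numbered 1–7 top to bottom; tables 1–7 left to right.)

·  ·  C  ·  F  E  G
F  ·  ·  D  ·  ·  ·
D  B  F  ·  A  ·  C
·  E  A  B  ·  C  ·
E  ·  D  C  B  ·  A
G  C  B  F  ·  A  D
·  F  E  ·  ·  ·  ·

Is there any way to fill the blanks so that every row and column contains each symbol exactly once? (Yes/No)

No

Round 4, table 1: round 4 together with table 1 already contain {A, B, C, D, E, F, G} — every symbol — so nothing can go there. The grid has no valid completion.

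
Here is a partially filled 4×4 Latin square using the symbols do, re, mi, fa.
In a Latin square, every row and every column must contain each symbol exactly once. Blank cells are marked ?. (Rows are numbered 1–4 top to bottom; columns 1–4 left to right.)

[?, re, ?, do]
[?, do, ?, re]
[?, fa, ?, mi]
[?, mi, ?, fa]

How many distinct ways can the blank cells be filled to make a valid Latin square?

Row 1, column 1: eliminating its row and column leaves {mi, fa}.
Row 1, column 3: eliminating its row and column leaves {mi, fa}.
Row 2, column 1: eliminating its row and column leaves {mi, fa}.
Row 2, column 3: eliminating its row and column leaves {mi, fa}.
Row 3, column 1: eliminating its row and column leaves {do, re}.
Row 3, column 3: eliminating its row and column leaves {do, re}.
Row 4, column 1: eliminating its row and column leaves {do, re}.
Row 4, column 3: eliminating its row and column leaves {do, re}.
Enumerating the assignments across these blanks that avoid any row or column repeat gives 4 completions.

4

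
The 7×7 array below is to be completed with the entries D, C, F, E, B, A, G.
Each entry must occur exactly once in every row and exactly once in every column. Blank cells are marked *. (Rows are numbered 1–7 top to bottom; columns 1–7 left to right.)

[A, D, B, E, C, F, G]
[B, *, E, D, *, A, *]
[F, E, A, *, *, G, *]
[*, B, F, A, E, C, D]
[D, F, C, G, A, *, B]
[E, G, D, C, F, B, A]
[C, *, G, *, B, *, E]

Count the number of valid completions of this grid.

1

Row 2, column 2: eliminating its row and column leaves {C}.
Row 2, column 5: eliminating its row and column leaves {G}.
Row 2, column 7: eliminating its row and column leaves {C, F}.
Row 3, column 4: eliminating its row and column leaves {B}.
Row 3, column 5: eliminating its row and column leaves {D}.
Row 3, column 7: eliminating its row and column leaves {C}.
Row 4, column 1: eliminating its row and column leaves {G}.
Row 5, column 6: eliminating its row and column leaves {E}.
Row 7, column 2: eliminating its row and column leaves {A}.
Row 7, column 4: eliminating its row and column leaves {F}.
Row 7, column 6: eliminating its row and column leaves {D}.
Only one assignment across all blanks avoids any row or column repeat, giving 1 completion.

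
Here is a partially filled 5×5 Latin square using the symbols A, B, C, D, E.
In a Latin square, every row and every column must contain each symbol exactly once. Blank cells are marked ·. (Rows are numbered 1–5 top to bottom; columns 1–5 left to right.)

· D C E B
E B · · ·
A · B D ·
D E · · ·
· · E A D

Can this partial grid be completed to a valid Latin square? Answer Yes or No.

Row 1, column 1: row 1 together with column 1 already contain {A, B, C, D, E} — every symbol — so nothing can go there. The grid has no valid completion.

No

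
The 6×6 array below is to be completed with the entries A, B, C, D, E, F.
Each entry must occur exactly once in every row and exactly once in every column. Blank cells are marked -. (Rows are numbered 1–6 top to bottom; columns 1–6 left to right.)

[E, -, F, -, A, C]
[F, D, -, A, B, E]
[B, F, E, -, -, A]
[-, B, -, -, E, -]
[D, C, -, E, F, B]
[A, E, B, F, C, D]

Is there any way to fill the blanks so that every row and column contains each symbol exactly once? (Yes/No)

Row 1, column 2: row 1 together with column 2 already contain {A, B, C, D, E, F} — every symbol — so nothing can go there. The grid has no valid completion.

No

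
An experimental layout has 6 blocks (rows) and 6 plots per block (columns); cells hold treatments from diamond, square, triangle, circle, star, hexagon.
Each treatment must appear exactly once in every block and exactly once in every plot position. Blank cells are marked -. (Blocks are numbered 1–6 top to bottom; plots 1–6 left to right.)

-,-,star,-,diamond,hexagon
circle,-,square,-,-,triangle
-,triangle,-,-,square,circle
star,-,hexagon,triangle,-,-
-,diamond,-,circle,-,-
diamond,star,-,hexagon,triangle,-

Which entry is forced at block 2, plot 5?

star

Block 1, plot 4: block 1 has {diamond, star, hexagon} and plot 4 has {triangle, circle, hexagon}, leaving only square.
Block 1, plot 1: block 1 has {diamond, square, star, hexagon} and plot 1 has {diamond, circle, star}, leaving only triangle.
Block 1, plot 2: block 1 has {diamond, square, triangle, star, hexagon} and plot 2 has {diamond, triangle, star}, leaving only circle.
Block 2, plot 2: block 2 has {square, triangle, circle} and plot 2 has {diamond, triangle, circle, star}, leaving only hexagon.
Block 2 already has {square, triangle, circle, hexagon} and plot 5 already has {diamond, square, triangle}, so block 2, plot 5 must be star.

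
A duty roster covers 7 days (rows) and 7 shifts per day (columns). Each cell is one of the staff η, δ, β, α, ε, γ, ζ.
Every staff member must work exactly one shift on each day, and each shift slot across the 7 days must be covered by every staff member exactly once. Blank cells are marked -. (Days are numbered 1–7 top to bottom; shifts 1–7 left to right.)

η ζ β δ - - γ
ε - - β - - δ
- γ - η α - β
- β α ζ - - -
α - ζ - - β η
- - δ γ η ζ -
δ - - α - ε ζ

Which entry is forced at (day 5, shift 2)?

Day 1, shift 5: day 1 has {η, δ, β, γ, ζ} and shift 5 has {η, α}, leaving only ε.
Day 1, shift 6: day 1 has {η, δ, β, ε, γ, ζ} and shift 6 has {β, ε, ζ}, leaving only α.
Day 3, shift 1: day 3 has {η, β, α, γ} and shift 1 has {η, δ, α, ε}, leaving only ζ.
Day 3, shift 3: day 3 has {η, β, α, γ, ζ} and shift 3 has {δ, β, α, ζ}, leaving only ε.
Day 3, shift 6: day 3 has {η, β, α, ε, γ, ζ} and shift 6 has {β, α, ε, ζ}, leaving only δ.
Day 4, shift 1: day 4 has {β, α, ζ} and shift 1 has {η, δ, α, ε, ζ}, leaving only γ.
Day 4, shift 5: day 4 has {β, α, γ, ζ} and shift 5 has {η, α, ε}, leaving only δ.
Day 4, shift 6: day 4 has {δ, β, α, γ, ζ} and shift 6 has {δ, β, α, ε, ζ}, leaving only η.
Day 2, shift 6: day 2 has {δ, β, ε} and shift 6 has {η, δ, β, α, ε, ζ}, leaving only γ.
Day 2, shift 3: day 2 has {δ, β, ε, γ} and shift 3 has {δ, β, α, ε, ζ}, leaving only η.
Day 2, shift 2: day 2 has {η, δ, β, ε, γ} and shift 2 has {β, γ, ζ}, leaving only α.
Day 2, shift 5: day 2 has {η, δ, β, α, ε, γ} and shift 5 has {η, δ, α, ε}, leaving only ζ.
Day 4, shift 7: day 4 has {η, δ, β, α, γ, ζ} and shift 7 has {η, δ, β, γ, ζ}, leaving only ε.
Day 5, shift 4: day 5 has {η, β, α, ζ} and shift 4 has {η, δ, β, α, γ, ζ}, leaving only ε.
Day 5 already has {η, β, α, ε, ζ} and shift 2 already has {β, α, γ, ζ}, so day 5, shift 2 must be δ.

δ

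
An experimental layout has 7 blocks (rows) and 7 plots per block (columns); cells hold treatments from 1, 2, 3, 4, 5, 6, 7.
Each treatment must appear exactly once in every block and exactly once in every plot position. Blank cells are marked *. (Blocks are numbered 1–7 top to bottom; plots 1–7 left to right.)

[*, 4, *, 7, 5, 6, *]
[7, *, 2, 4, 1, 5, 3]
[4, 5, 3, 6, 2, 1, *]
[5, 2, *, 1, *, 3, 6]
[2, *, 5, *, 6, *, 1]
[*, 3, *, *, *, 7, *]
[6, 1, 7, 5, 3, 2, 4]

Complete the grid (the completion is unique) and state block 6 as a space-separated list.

Block 6, plot 1: block 6 has {3, 7} and plot 1 has {2, 4, 5, 6, 7}, leaving only 1.
Block 6, plot 4: block 6 has {1, 3, 7} and plot 4 has {1, 4, 5, 6, 7}, leaving only 2.
Block 6, plot 5: block 6 has {1, 2, 3, 7} and plot 5 has {1, 2, 3, 5, 6}, leaving only 4.
Block 6, plot 3: block 6 has {1, 2, 3, 4, 7} and plot 3 has {2, 3, 5, 7}, leaving only 6.
Block 6, plot 7: block 6 has {1, 2, 3, 4, 6, 7} and plot 7 has {1, 3, 4, 6}, leaving only 5.
So block 6 reads: 1 3 6 2 4 7 5.

1 3 6 2 4 7 5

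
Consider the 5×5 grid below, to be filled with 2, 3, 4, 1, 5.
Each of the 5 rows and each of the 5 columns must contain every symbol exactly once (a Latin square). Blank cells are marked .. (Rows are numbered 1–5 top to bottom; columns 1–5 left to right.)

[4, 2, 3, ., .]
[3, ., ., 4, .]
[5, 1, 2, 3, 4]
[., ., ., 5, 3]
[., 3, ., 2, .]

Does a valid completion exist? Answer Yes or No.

Row 1, column 4: row 1 has {2, 3, 4} and column 4 has {2, 3, 4, 5}, so it must be 1.
Row 1, column 5: row 1 has {2, 3, 4, 1} and column 5 has {3, 4}, so it must be 5.
Row 2, column 2: row 2 has {3, 4} and column 2 has {2, 3, 1}, so it must be 5.
Row 2, column 3: row 2 has {3, 4, 5} and column 3 has {2, 3}, so it must be 1.
Row 2, column 5: row 2 has {3, 4, 1, 5} and column 5 has {3, 4, 5}, so it must be 2.
Row 4, column 2: row 4 has {3, 5} and column 2 has {2, 3, 1, 5}, so it must be 4.
Now row 4, column 3: row 4 together with column 3 already contain {2, 3, 4, 1, 5} — every symbol — so nothing can go there. The grid has no valid completion.

No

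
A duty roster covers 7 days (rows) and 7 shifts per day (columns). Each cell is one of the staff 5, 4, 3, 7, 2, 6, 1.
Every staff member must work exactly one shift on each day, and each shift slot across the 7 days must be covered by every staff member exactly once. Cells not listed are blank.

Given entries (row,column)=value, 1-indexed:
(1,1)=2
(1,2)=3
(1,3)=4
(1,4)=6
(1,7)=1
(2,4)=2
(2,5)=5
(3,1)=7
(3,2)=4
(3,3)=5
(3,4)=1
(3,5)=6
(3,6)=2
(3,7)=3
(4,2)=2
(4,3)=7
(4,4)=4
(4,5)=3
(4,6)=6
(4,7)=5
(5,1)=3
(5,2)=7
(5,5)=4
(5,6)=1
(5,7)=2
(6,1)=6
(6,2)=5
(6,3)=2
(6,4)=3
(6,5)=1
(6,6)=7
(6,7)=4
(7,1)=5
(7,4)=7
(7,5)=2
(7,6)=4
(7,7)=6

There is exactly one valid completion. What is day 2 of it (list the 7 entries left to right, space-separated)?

Day 2, shift 6: day 2 has {5, 2} and shift 6 has {4, 7, 2, 6, 1}, leaving only 3.
Day 2, shift 7: day 2 has {5, 3, 2} and shift 7 has {5, 4, 3, 2, 6, 1}, leaving only 7.
Day 1, shift 5: day 1 has {4, 3, 2, 6, 1} and shift 5 has {5, 4, 3, 2, 6, 1}, leaving only 7.
Day 1, shift 6: day 1 has {4, 3, 7, 2, 6, 1} and shift 6 has {4, 3, 7, 2, 6, 1}, leaving only 5.
Day 4, shift 1: day 4 has {5, 4, 3, 7, 2, 6} and shift 1 has {5, 3, 7, 2, 6}, leaving only 1.
Day 2, shift 1: day 2 has {5, 3, 7, 2} and shift 1 has {5, 3, 7, 2, 6, 1}, leaving only 4.
Day 5, shift 3: day 5 has {4, 3, 7, 2, 1} and shift 3 has {5, 4, 7, 2}, leaving only 6.
Day 2, shift 3: day 2 has {5, 4, 3, 7, 2} and shift 3 has {5, 4, 7, 2, 6}, leaving only 1.
Day 2, shift 2: day 2 has {5, 4, 3, 7, 2, 1} and shift 2 has {5, 4, 3, 7, 2}, leaving only 6.
So day 2 reads: 4 6 1 2 5 3 7.

4 6 1 2 5 3 7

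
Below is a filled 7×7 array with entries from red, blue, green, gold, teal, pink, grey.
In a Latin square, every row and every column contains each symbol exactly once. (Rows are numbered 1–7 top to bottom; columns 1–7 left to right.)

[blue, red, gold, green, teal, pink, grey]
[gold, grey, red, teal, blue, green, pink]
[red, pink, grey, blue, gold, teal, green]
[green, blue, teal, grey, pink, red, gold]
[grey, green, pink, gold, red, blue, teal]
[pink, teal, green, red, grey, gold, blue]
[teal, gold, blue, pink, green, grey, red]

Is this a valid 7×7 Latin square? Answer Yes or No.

Yes

Each row is a permutation of the 7 symbols, and so is each column.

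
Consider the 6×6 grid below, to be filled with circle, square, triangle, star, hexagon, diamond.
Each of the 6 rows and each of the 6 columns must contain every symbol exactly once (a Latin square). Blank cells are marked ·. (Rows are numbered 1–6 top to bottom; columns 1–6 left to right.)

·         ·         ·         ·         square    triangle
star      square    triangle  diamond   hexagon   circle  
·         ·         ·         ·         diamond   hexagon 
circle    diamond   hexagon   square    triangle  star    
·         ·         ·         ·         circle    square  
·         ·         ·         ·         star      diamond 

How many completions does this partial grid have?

Row 1, column 1: eliminating its row and column leaves {hexagon, diamond}.
Row 1, column 2: eliminating its row and column leaves {circle, star, hexagon}.
Row 1, column 3: eliminating its row and column leaves {circle, star, diamond}.
Row 1, column 4: eliminating its row and column leaves {circle, star, hexagon}.
Row 3, column 1: eliminating its row and column leaves {square, triangle}.
Row 3, column 2: eliminating its row and column leaves {circle, triangle, star}.
Row 3, column 3: eliminating its row and column leaves {circle, square, star}.
Row 3, column 4: eliminating its row and column leaves {circle, triangle, star}.
Row 5, column 1: eliminating its row and column leaves {triangle, hexagon, diamond}.
Row 5, column 2: eliminating its row and column leaves {triangle, star, hexagon}.
Row 5, column 3: eliminating its row and column leaves {star, diamond}.
Row 5, column 4: eliminating its row and column leaves {triangle, star, hexagon}.
Row 6, column 1: eliminating its row and column leaves {square, triangle, hexagon}.
Row 6, column 2: eliminating its row and column leaves {circle, triangle, hexagon}.
Row 6, column 3: eliminating its row and column leaves {circle, square}.
Row 6, column 4: eliminating its row and column leaves {circle, triangle, hexagon}.
Enumerating the assignments across these blanks that avoid any row or column repeat gives 20 completions.

20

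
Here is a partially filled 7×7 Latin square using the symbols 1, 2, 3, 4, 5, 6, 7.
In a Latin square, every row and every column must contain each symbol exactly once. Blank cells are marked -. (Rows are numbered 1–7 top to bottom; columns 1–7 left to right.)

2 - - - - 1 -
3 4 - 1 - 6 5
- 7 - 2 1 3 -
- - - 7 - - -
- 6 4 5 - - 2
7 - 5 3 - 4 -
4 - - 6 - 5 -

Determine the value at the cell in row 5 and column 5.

3

Row 1, column 4: row 1 has {1, 2} and column 4 has {1, 2, 3, 5, 6, 7}, leaving only 4.
Row 3, column 3: row 3 has {1, 2, 3, 7} and column 3 has {4, 5}, leaving only 6.
Row 3, column 1: row 3 has {1, 2, 3, 6, 7} and column 1 has {2, 3, 4, 7}, leaving only 5.
Row 3, column 7: row 3 has {1, 2, 3, 5, 6, 7} and column 7 has {2, 5}, leaving only 4.
Row 4, column 6: row 4 has {7} and column 6 has {1, 3, 4, 5, 6}, leaving only 2.
Row 5, column 1: row 5 has {2, 4, 5, 6} and column 1 has {2, 3, 4, 5, 7}, leaving only 1.
Row 4, column 1: row 4 has {2, 7} and column 1 has {1, 2, 3, 4, 5, 7}, leaving only 6.
Row 5, column 6: row 5 has {1, 2, 4, 5, 6} and column 6 has {1, 2, 3, 4, 5, 6}, leaving only 7.
Row 5 already has {1, 2, 4, 5, 6, 7} and column 5 already has {1}, so row 5, column 5 must be 3.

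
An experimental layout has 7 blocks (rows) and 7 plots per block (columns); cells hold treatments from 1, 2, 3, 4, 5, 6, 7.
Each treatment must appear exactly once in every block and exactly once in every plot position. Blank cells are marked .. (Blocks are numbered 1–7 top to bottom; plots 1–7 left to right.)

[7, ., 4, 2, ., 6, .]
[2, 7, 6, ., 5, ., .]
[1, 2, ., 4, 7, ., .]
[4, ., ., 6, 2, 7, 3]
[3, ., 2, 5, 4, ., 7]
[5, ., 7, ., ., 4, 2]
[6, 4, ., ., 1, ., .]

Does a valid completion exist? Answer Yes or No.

No

Block 1, plot 5: block 1 has {2, 4, 6, 7} and plot 5 has {1, 2, 4, 5, 7}, so it must be 3.
Block 5, plot 6: block 5 has {2, 3, 4, 5, 7} and plot 6 has {4, 6, 7}, so it must be 1.
Block 2, plot 6: block 2 has {2, 5, 6, 7} and plot 6 has {1, 4, 6, 7}, so it must be 3.
Block 2, plot 4: block 2 has {2, 3, 5, 6, 7} and plot 4 has {2, 4, 5, 6}, so it must be 1.
Block 2, plot 7: block 2 has {1, 2, 3, 5, 6, 7} and plot 7 has {2, 3, 7}, so it must be 4.
Block 3, plot 6: block 3 has {1, 2, 4, 7} and plot 6 has {1, 3, 4, 6, 7}, so it must be 5.
Block 3, plot 3: block 3 has {1, 2, 4, 5, 7} and plot 3 has {2, 4, 6, 7}, so it must be 3.
Block 3, plot 7: block 3 has {1, 2, 3, 4, 5, 7} and plot 7 has {2, 3, 4, 7}, so it must be 6.
Block 5, plot 2: block 5 has {1, 2, 3, 4, 5, 7} and plot 2 has {2, 4, 7}, so it must be 6.
Block 6, plot 4: block 6 has {2, 4, 5, 7} and plot 4 has {1, 2, 4, 5, 6}, so it must be 3.
Block 6, plot 2: block 6 has {2, 3, 4, 5, 7} and plot 2 has {2, 4, 6, 7}, so it must be 1.
Block 1, plot 2: block 1 has {2, 3, 4, 6, 7} and plot 2 has {1, 2, 4, 6, 7}, so it must be 5.
Now block 4, plot 2: block 4 together with plot 2 already contain {1, 2, 3, 4, 5, 6, 7} — every symbol — so nothing can go there. The grid has no valid completion.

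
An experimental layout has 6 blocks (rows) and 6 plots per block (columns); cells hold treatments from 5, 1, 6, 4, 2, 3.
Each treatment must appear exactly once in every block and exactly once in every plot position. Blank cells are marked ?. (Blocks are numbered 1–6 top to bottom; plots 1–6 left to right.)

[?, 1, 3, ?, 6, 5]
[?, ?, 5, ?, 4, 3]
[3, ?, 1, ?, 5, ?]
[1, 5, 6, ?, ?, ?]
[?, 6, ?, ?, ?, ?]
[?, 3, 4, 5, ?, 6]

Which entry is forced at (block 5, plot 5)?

Block 2, plot 2: block 2 has {5, 4, 3} and plot 2 has {5, 1, 6, 3}, leaving only 2.
Block 2, plot 1: block 2 has {5, 4, 2, 3} and plot 1 has {1, 3}, leaving only 6.
Block 2, plot 4: block 2 has {5, 6, 4, 2, 3} and plot 4 has {5}, leaving only 1.
Block 3, plot 2: block 3 has {5, 1, 3} and plot 2 has {5, 1, 6, 2, 3}, leaving only 4.
Block 3, plot 6: block 3 has {5, 1, 4, 3} and plot 6 has {5, 6, 3}, leaving only 2.
Block 3, plot 4: block 3 has {5, 1, 4, 2, 3} and plot 4 has {5, 1}, leaving only 6.
Block 4, plot 6: block 4 has {5, 1, 6} and plot 6 has {5, 6, 2, 3}, leaving only 4.
Block 5, plot 3: block 5 has {6} and plot 3 has {5, 1, 6, 4, 3}, leaving only 2.
Block 5, plot 6: block 5 has {6, 2} and plot 6 has {5, 6, 4, 2, 3}, leaving only 1.
Block 5 already has {1, 6, 2} and plot 5 already has {5, 6, 4}, so block 5, plot 5 must be 3.

3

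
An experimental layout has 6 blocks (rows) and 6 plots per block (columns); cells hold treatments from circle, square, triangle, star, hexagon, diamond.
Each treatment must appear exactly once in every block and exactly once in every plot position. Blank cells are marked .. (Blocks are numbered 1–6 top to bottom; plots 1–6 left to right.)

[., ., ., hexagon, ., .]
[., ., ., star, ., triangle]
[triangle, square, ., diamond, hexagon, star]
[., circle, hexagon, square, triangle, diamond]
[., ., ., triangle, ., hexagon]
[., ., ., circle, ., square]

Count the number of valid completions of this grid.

Block 1, plot 1: eliminating its block and plot leaves {circle, square, star, diamond}.
Block 1, plot 2: eliminating its block and plot leaves {triangle, star, diamond}.
Block 1, plot 3: eliminating its block and plot leaves {circle, square, triangle, star, diamond}.
Block 1, plot 5: eliminating its block and plot leaves {circle, square, star, diamond}.
Block 1, plot 6: eliminating its block and plot leaves {circle}.
Block 2, plot 1: eliminating its block and plot leaves {circle, square, hexagon, diamond}.
Block 2, plot 2: eliminating its block and plot leaves {hexagon, diamond}.
Block 2, plot 3: eliminating its block and plot leaves {circle, square, diamond}.
Block 2, plot 5: eliminating its block and plot leaves {circle, square, diamond}.
Block 3, plot 3: eliminating its block and plot leaves {circle}.
Block 4, plot 1: eliminating its block and plot leaves {star}.
Block 5, plot 1: eliminating its block and plot leaves {circle, square, star, diamond}.
Block 5, plot 2: eliminating its block and plot leaves {star, diamond}.
Block 5, plot 3: eliminating its block and plot leaves {circle, square, star, diamond}.
Block 5, plot 5: eliminating its block and plot leaves {circle, square, star, diamond}.
Block 6, plot 1: eliminating its block and plot leaves {star, hexagon, diamond}.
Block 6, plot 2: eliminating its block and plot leaves {triangle, star, hexagon, diamond}.
Block 6, plot 3: eliminating its block and plot leaves {triangle, star, diamond}.
Block 6, plot 5: eliminating its block and plot leaves {star, diamond}.
Enumerating the assignments across these blanks that avoid any block or plot repeat gives 14 completions.

14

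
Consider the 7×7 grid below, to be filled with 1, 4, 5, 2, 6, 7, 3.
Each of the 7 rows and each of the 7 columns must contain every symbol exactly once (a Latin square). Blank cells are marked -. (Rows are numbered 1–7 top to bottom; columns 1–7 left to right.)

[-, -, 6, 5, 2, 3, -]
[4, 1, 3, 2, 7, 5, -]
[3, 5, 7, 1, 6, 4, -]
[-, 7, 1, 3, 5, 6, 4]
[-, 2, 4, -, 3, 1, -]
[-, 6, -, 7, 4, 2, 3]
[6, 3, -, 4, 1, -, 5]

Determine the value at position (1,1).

Row 1, column 2: row 1 has {5, 2, 6, 3} and column 2 has {1, 5, 2, 6, 7, 3}, leaving only 4.
Row 2, column 7: row 2 has {1, 4, 5, 2, 7, 3} and column 7 has {4, 5, 3}, leaving only 6.
Row 3, column 7: row 3 has {1, 4, 5, 6, 7, 3} and column 7 has {4, 5, 6, 3}, leaving only 2.
Row 4, column 1: row 4 has {1, 4, 5, 6, 7, 3} and column 1 has {4, 6, 3}, leaving only 2.
Row 5, column 4: row 5 has {1, 4, 2, 3} and column 4 has {1, 4, 5, 2, 7, 3}, leaving only 6.
Row 5, column 7: row 5 has {1, 4, 2, 6, 3} and column 7 has {4, 5, 2, 6, 3}, leaving only 7.
Row 1, column 7: row 1 has {4, 5, 2, 6, 3} and column 7 has {4, 5, 2, 6, 7, 3}, leaving only 1.
Row 1 already has {1, 4, 5, 2, 6, 3} and column 1 already has {4, 2, 6, 3}, so row 1, column 1 must be 7.

7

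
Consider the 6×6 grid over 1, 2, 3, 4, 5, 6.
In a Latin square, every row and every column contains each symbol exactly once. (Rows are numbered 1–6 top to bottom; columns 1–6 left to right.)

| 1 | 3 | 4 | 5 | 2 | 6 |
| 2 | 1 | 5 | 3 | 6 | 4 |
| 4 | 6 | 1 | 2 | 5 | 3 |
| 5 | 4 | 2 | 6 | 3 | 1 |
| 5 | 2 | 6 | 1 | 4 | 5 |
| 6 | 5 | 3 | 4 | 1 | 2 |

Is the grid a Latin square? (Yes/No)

No

Row 5 contains 5 twice (at columns 1 and 6), so it is not a permutation.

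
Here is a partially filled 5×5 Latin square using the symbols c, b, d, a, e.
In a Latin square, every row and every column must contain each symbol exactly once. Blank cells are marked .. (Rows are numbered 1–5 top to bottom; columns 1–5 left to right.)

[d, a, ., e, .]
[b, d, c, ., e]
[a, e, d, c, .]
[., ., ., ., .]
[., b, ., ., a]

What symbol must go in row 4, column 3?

a

Row 1, column 3: row 1 has {d, a, e} and column 3 has {c, d}, leaving only b.
Row 1, column 5: row 1 has {b, d, a, e} and column 5 has {a, e}, leaving only c.
Row 2, column 4: row 2 has {c, b, d, e} and column 4 has {c, e}, leaving only a.
Row 3, column 5: row 3 has {c, d, a, e} and column 5 has {c, a, e}, leaving only b.
Row 4, column 2: row 4 has {} and column 2 has {b, d, a, e}, leaving only c.
Row 4, column 1: row 4 has {c} and column 1 has {b, d, a}, leaving only e.
Row 4 already has {c, e} and column 3 already has {c, b, d}, so row 4, column 3 must be a.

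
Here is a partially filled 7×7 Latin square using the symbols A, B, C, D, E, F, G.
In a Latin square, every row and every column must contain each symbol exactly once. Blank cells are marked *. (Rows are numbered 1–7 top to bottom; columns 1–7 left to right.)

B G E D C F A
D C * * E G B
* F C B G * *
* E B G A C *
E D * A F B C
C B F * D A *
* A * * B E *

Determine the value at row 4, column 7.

Row 2, column 3: row 2 has {B, C, D, E, G} and column 3 has {B, C, E, F}, leaving only A.
Row 2, column 4: row 2 has {A, B, C, D, E, G} and column 4 has {A, B, D, G}, leaving only F.
Row 3, column 1: row 3 has {B, C, F, G} and column 1 has {B, C, D, E}, leaving only A.
Row 3, column 6: row 3 has {A, B, C, F, G} and column 6 has {A, B, C, E, F, G}, leaving only D.
Row 3, column 7: row 3 has {A, B, C, D, F, G} and column 7 has {A, B, C}, leaving only E.
Row 4, column 1: row 4 has {A, B, C, E, G} and column 1 has {A, B, C, D, E}, leaving only F.
Row 4 already has {A, B, C, E, F, G} and column 7 already has {A, B, C, E}, so row 4, column 7 must be D.

D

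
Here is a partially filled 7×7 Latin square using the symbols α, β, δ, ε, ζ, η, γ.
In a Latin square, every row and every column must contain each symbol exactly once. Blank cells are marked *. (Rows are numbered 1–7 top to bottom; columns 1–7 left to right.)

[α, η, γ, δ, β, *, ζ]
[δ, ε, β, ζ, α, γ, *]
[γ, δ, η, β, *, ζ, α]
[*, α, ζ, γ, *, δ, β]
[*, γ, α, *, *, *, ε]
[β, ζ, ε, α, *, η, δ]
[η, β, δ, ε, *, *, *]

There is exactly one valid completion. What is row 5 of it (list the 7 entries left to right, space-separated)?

Row 5, column 1: row 5 has {α, ε, γ} and column 1 has {α, β, δ, η, γ}, leaving only ζ.
Row 5, column 4: row 5 has {α, ε, ζ, γ} and column 4 has {α, β, δ, ε, ζ, γ}, leaving only η.
Row 5, column 5: row 5 has {α, ε, ζ, η, γ} and column 5 has {α, β}, leaving only δ.
Row 5, column 6: row 5 has {α, δ, ε, ζ, η, γ} and column 6 has {δ, ζ, η, γ}, leaving only β.
So row 5 reads: ζ γ α η δ β ε.

ζ γ α η δ β ε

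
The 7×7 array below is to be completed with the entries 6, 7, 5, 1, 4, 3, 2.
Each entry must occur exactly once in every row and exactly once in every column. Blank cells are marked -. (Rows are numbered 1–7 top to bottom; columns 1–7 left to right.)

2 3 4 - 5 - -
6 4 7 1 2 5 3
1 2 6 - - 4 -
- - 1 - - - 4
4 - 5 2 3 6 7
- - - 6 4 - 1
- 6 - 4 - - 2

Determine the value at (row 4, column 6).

2

Row 1, column 4: row 1 has {5, 4, 3, 2} and column 4 has {6, 1, 4, 2}, leaving only 7.
Row 1, column 6: row 1 has {7, 5, 4, 3, 2} and column 6 has {6, 5, 4}, leaving only 1.
Row 1, column 7: row 1 has {7, 5, 1, 4, 3, 2} and column 7 has {7, 1, 4, 3, 2}, leaving only 6.
Row 3, column 5: row 3 has {6, 1, 4, 2} and column 5 has {5, 4, 3, 2}, leaving only 7.
Row 3, column 7: row 3 has {6, 7, 1, 4, 2} and column 7 has {6, 7, 1, 4, 3, 2}, leaving only 5.
Row 3, column 4: row 3 has {6, 7, 5, 1, 4, 2} and column 4 has {6, 7, 1, 4, 2}, leaving only 3.
Row 4, column 4: row 4 has {1, 4} and column 4 has {6, 7, 1, 4, 3, 2}, leaving only 5.
Row 4, column 2: row 4 has {5, 1, 4} and column 2 has {6, 4, 3, 2}, leaving only 7.
Row 4, column 1: row 4 has {7, 5, 1, 4} and column 1 has {6, 1, 4, 2}, leaving only 3.
Row 4 already has {7, 5, 1, 4, 3} and column 6 already has {6, 5, 1, 4}, so row 4, column 6 must be 2.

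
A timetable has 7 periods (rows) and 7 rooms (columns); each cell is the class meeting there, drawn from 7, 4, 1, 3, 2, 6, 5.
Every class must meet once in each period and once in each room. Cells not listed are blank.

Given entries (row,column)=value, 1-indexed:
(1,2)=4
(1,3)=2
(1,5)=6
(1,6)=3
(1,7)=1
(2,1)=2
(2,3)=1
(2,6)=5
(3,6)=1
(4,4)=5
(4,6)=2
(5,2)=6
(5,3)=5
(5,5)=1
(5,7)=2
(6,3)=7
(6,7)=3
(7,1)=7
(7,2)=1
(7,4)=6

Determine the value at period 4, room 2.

Period 1, room 1: period 1 has {4, 1, 3, 2, 6} and room 1 has {7, 2}, leaving only 5.
Period 1, room 4: period 1 has {4, 1, 3, 2, 6, 5} and room 4 has {6, 5}, leaving only 7.
Period 7, room 6: period 7 has {7, 1, 6} and room 6 has {1, 3, 2, 5}, leaving only 4.
Period 5, room 6: period 5 has {1, 2, 6, 5} and room 6 has {4, 1, 3, 2, 5}, leaving only 7.
Period 6, room 6: period 6 has {7, 3} and room 6 has {7, 4, 1, 3, 2, 5}, leaving only 6.
Period 7, room 3: period 7 has {7, 4, 1, 6} and room 3 has {7, 1, 2, 5}, leaving only 3.
Period 7, room 7: period 7 has {7, 4, 1, 3, 6} and room 7 has {1, 3, 2}, leaving only 5.
Period 7, room 5: period 7 has {7, 4, 1, 3, 6, 5} and room 5 has {1, 6}, leaving only 2.
Period 4, room 2 is narrowed to {7, 3}.
If it were 7, then period 5, room 4 would be left with no valid symbol.
So period 4, room 2 must be 3.

3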